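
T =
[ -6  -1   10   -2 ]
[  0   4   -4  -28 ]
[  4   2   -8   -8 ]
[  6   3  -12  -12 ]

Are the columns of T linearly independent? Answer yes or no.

Row reduce T to echelon form.
R3 ← R3 + (2/3)·R1: [0, 4/3, -4/3, -28/3]
R4 ← R4 + R1: [0, 2, -2, -14]
R3 ← R3 − (1/3)·R2: [0, 0, 0, 0]
R4 ← R4 − (1/2)·R2: [0, 0, 0, 0]
2 pivots among 4 columns.
Only 2 < 4 pivot columns, so the columns are linearly dependent.

no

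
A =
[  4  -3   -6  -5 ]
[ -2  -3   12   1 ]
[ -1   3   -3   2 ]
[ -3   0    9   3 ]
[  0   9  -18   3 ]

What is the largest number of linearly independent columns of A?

Row reduce to echelon form.
R2 ← R2 + (1/2)·R1: [0, -9/2, 9, -3/2]
R3 ← R3 + (1/4)·R1: [0, 9/4, -9/2, 3/4]
R4 ← R4 + (3/4)·R1: [0, -9/4, 9/2, -3/4]
R3 ← R3 + (1/2)·R2: [0, 0, 0, 0]
R4 ← R4 − (1/2)·R2: [0, 0, 0, 0]
R5 ← R5 + (2)·R2: [0, 0, 0, 0]
Echelon form has 2 nonzero rows, so rank(A) = 2.
The rank gives the maximum number of linearly independent columns: 2.

2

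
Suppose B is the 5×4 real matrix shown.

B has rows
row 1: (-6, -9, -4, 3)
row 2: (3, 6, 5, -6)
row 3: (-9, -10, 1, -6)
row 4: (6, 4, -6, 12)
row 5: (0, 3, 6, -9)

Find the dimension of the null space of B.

Row reduce to echelon form.
R2 ← R2 + (1/2)·R1: [0, 3/2, 3, -9/2]
R3 ← R3 − (3/2)·R1: [0, 7/2, 7, -21/2]
R4 ← R4 + R1: [0, -5, -10, 15]
R3 ← R3 − (7/3)·R2: [0, 0, 0, 0]
R4 ← R4 + (10/3)·R2: [0, 0, 0, 0]
R5 ← R5 − (2)·R2: [0, 0, 0, 0]
2 nonzero rows, so rank(B) = 2.
B has 4 columns; by rank–nullity, nullity = 4 − 2 = 2.

2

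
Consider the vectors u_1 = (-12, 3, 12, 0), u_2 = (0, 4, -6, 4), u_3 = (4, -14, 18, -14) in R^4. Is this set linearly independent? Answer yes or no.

Form the matrix with these vectors as rows and row reduce.
R3 ← R3 + (1/3)·R1: [0, -13, 22, -14]
R3 ← R3 + (13/4)·R2: [0, 0, 5/2, -1]
3 nonzero rows, so the 3 vectors span a space of dimension 3.
Since 3 = 3, the vectors are linearly independent.

yes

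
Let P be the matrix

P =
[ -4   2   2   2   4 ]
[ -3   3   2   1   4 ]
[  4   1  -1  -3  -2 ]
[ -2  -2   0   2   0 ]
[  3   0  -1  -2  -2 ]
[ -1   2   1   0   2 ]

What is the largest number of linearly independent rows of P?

2

Row reduce to echelon form.
R2 ← R2 − (3/4)·R1: [0, 3/2, 1/2, -1/2, 1]
R3 ← R3 + R1: [0, 3, 1, -1, 2]
R4 ← R4 − (1/2)·R1: [0, -3, -1, 1, -2]
R5 ← R5 + (3/4)·R1: [0, 3/2, 1/2, -1/2, 1]
R6 ← R6 − (1/4)·R1: [0, 3/2, 1/2, -1/2, 1]
R3 ← R3 − (2)·R2: [0, 0, 0, 0, 0]
R4 ← R4 + (2)·R2: [0, 0, 0, 0, 0]
R5 ← R5 − R2: [0, 0, 0, 0, 0]
R6 ← R6 − R2: [0, 0, 0, 0, 0]
Echelon form has 2 nonzero rows, so rank(P) = 2.
The rank gives the maximum number of linearly independent rows: 2.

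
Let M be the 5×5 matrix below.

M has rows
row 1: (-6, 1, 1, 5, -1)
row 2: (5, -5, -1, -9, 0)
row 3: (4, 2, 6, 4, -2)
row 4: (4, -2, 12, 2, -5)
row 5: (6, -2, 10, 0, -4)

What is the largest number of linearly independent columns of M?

4

Row reduce to echelon form.
R2 ← R2 + (5/6)·R1: [0, -25/6, -1/6, -29/6, -5/6]
R3 ← R3 + (2/3)·R1: [0, 8/3, 20/3, 22/3, -8/3]
R4 ← R4 + (2/3)·R1: [0, -4/3, 38/3, 16/3, -17/3]
R5 ← R5 + R1: [0, -1, 11, 5, -5]
R3 ← R3 + (16/25)·R2: [0, 0, 164/25, 106/25, -16/5]
R4 ← R4 − (8/25)·R2: [0, 0, 318/25, 172/25, -27/5]
R5 ← R5 − (6/25)·R2: [0, 0, 276/25, 154/25, -24/5]
R4 ← R4 − (159/82)·R3: [0, 0, 0, -55/41, 33/41]
R5 ← R5 − (69/41)·R3: [0, 0, 0, -40/41, 24/41]
R5 ← R5 − (8/11)·R4: [0, 0, 0, 0, 0]
Echelon form has 4 nonzero rows, so rank(M) = 4.
The rank gives the maximum number of linearly independent columns: 4.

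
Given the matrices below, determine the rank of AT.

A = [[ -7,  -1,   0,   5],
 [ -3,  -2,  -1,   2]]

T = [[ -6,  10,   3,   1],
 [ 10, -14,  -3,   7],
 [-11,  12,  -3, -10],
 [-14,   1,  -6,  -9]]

First compute AT:
[[-38, -51, -48, -59],
 [-19, -12, -12, -25]]
Now row reduce the product.
R2 ← R2 − (1/2)·R1: [0, 27/2, 12, 9/2]
2 nonzero rows, so rank(AT) = 2.

2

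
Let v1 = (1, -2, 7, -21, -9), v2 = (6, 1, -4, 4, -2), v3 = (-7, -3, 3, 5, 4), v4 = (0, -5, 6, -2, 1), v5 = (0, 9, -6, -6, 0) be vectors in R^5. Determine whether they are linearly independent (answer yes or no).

Form the matrix with these vectors as rows and row reduce.
R2 ← R2 − (6)·R1: [0, 13, -46, 130, 52]
R3 ← R3 + (7)·R1: [0, -17, 52, -142, -59]
R3 ← R3 + (17/13)·R2: [0, 0, -106/13, 28, 9]
R4 ← R4 + (5/13)·R2: [0, 0, -152/13, 48, 21]
R5 ← R5 − (9/13)·R2: [0, 0, 336/13, -96, -36]
R4 ← R4 − (76/53)·R3: [0, 0, 0, 416/53, 429/53]
R5 ← R5 + (168/53)·R3: [0, 0, 0, -384/53, -396/53]
R5 ← R5 + (12/13)·R4: [0, 0, 0, 0, 0]
4 nonzero rows, so the 5 vectors span a space of dimension 4.
Since 4 < 5, the vectors are linearly dependent.

no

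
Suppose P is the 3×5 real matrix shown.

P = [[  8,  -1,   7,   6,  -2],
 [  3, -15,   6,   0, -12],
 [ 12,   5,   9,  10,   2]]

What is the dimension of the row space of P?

2

Row reduce to echelon form.
R2 ← R2 − (3/8)·R1: [0, -117/8, 27/8, -9/4, -45/4]
R3 ← R3 − (3/2)·R1: [0, 13/2, -3/2, 1, 5]
R3 ← R3 + (4/9)·R2: [0, 0, 0, 0, 0]
Echelon form has 2 nonzero rows, so rank(P) = 2.
The row space has dimension equal to the rank: 2.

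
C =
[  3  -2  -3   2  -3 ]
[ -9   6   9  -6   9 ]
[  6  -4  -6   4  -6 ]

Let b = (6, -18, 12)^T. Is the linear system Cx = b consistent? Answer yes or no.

yes

Row reduce the augmented matrix [C | b].
R2 ← R2 + (3)·R1: [0, 0, 0, 0, 0, 0]
R3 ← R3 − (2)·R1: [0, 0, 0, 0, 0, 0]
The echelon form has 1 nonzero rows, and every pivot lies in the first 5 columns, so rank(C) = rank([C|b]) = 1.
The system is consistent.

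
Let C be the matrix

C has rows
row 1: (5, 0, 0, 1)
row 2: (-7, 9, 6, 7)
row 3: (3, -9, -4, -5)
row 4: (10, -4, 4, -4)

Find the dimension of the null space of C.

0

Row reduce to echelon form.
R2 ← R2 + (7/5)·R1: [0, 9, 6, 42/5]
R3 ← R3 − (3/5)·R1: [0, -9, -4, -28/5]
R4 ← R4 − (2)·R1: [0, -4, 4, -6]
R3 ← R3 + R2: [0, 0, 2, 14/5]
R4 ← R4 + (4/9)·R2: [0, 0, 20/3, -34/15]
R4 ← R4 − (10/3)·R3: [0, 0, 0, -58/5]
4 nonzero rows, so rank(C) = 4.
C has 4 columns; by rank–nullity, nullity = 4 − 4 = 0.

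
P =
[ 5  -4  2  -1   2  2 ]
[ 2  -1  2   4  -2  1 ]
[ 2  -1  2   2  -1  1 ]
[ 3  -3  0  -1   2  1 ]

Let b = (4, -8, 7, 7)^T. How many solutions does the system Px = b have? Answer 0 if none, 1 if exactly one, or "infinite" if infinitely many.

0

Row reduce the augmented matrix [P | b].
R2 ← R2 − (2/5)·R1: [0, 3/5, 6/5, 22/5, -14/5, 1/5, -48/5]
R3 ← R3 − (2/5)·R1: [0, 3/5, 6/5, 12/5, -9/5, 1/5, 27/5]
R4 ← R4 − (3/5)·R1: [0, -3/5, -6/5, -2/5, 4/5, -1/5, 23/5]
R3 ← R3 − R2: [0, 0, 0, -2, 1, 0, 15]
R4 ← R4 + R2: [0, 0, 0, 4, -2, 0, -5]
R4 ← R4 + (2)·R3: [0, 0, 0, 0, 0, 0, 25]
The echelon form has 4 nonzero rows; the last pivot sits in the augmented column, so rank(P) = 3 but rank([P|b]) = 4.
Since the ranks differ, the system is inconsistent.
It has no solutions.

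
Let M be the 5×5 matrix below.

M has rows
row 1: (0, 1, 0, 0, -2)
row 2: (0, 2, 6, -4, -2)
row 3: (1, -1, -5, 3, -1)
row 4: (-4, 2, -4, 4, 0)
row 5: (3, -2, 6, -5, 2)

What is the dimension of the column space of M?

Row reduce to echelon form.
Swap R1 ↔ R3
R4 ← R4 + (4)·R1: [0, -2, -24, 16, -4]
R5 ← R5 − (3)·R1: [0, 1, 21, -14, 5]
R3 ← R3 − (1/2)·R2: [0, 0, -3, 2, -1]
R4 ← R4 + R2: [0, 0, -18, 12, -6]
R5 ← R5 − (1/2)·R2: [0, 0, 18, -12, 6]
R4 ← R4 − (6)·R3: [0, 0, 0, 0, 0]
R5 ← R5 + (6)·R3: [0, 0, 0, 0, 0]
Echelon form has 3 nonzero rows, so rank(M) = 3.
The column space has dimension equal to the rank: 3.

3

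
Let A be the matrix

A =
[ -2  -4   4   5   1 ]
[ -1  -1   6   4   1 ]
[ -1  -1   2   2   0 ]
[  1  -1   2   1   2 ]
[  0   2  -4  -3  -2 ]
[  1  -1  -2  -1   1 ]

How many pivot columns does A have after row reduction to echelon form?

3

Row reduce to echelon form.
R2 ← R2 − (1/2)·R1: [0, 1, 4, 3/2, 1/2]
R3 ← R3 − (1/2)·R1: [0, 1, 0, -1/2, -1/2]
R4 ← R4 + (1/2)·R1: [0, -3, 4, 7/2, 5/2]
R6 ← R6 + (1/2)·R1: [0, -3, 0, 3/2, 3/2]
R3 ← R3 − R2: [0, 0, -4, -2, -1]
R4 ← R4 + (3)·R2: [0, 0, 16, 8, 4]
R5 ← R5 − (2)·R2: [0, 0, -12, -6, -3]
R6 ← R6 + (3)·R2: [0, 0, 12, 6, 3]
R4 ← R4 + (4)·R3: [0, 0, 0, 0, 0]
R5 ← R5 − (3)·R3: [0, 0, 0, 0, 0]
R6 ← R6 + (3)·R3: [0, 0, 0, 0, 0]
Echelon form has 3 nonzero rows, so rank(A) = 3.
Each nonzero row contributes one pivot column: 3 pivot columns.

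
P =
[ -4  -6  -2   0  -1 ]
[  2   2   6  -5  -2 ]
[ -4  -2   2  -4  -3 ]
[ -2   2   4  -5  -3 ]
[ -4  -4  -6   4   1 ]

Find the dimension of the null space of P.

2

Row reduce to echelon form.
R2 ← R2 + (1/2)·R1: [0, -1, 5, -5, -5/2]
R3 ← R3 − R1: [0, 4, 4, -4, -2]
R4 ← R4 − (1/2)·R1: [0, 5, 5, -5, -5/2]
R5 ← R5 − R1: [0, 2, -4, 4, 2]
R3 ← R3 + (4)·R2: [0, 0, 24, -24, -12]
R4 ← R4 + (5)·R2: [0, 0, 30, -30, -15]
R5 ← R5 + (2)·R2: [0, 0, 6, -6, -3]
R4 ← R4 − (5/4)·R3: [0, 0, 0, 0, 0]
R5 ← R5 − (1/4)·R3: [0, 0, 0, 0, 0]
3 nonzero rows, so rank(P) = 3.
P has 5 columns; by rank–nullity, nullity = 5 − 3 = 2.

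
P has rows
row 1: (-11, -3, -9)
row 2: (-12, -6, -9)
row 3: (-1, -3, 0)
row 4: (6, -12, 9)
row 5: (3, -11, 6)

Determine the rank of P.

Row reduce to echelon form.
R2 ← R2 − (12/11)·R1: [0, -30/11, 9/11]
R3 ← R3 − (1/11)·R1: [0, -30/11, 9/11]
R4 ← R4 + (6/11)·R1: [0, -150/11, 45/11]
R5 ← R5 + (3/11)·R1: [0, -130/11, 39/11]
R3 ← R3 − R2: [0, 0, 0]
R4 ← R4 − (5)·R2: [0, 0, 0]
R5 ← R5 − (13/3)·R2: [0, 0, 0]
Echelon form has 2 nonzero rows, so rank(P) = 2.

2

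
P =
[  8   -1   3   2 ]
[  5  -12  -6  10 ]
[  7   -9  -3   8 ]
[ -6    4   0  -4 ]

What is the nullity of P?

Row reduce to echelon form.
R2 ← R2 − (5/8)·R1: [0, -91/8, -63/8, 35/4]
R3 ← R3 − (7/8)·R1: [0, -65/8, -45/8, 25/4]
R4 ← R4 + (3/4)·R1: [0, 13/4, 9/4, -5/2]
R3 ← R3 − (5/7)·R2: [0, 0, 0, 0]
R4 ← R4 + (2/7)·R2: [0, 0, 0, 0]
2 nonzero rows, so rank(P) = 2.
P has 4 columns; by rank–nullity, nullity = 4 − 2 = 2.

2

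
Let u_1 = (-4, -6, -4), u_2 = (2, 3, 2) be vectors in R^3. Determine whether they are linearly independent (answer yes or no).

Form the matrix with these vectors as rows and row reduce.
R2 ← R2 + (1/2)·R1: [0, 0, 0]
1 nonzero row, so the 2 vectors span a space of dimension 1.
Since 1 < 2, the vectors are linearly dependent.

no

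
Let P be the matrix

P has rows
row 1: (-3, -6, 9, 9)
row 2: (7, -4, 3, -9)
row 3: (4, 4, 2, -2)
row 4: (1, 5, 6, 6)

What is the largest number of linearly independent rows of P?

Row reduce to echelon form.
R2 ← R2 + (7/3)·R1: [0, -18, 24, 12]
R3 ← R3 + (4/3)·R1: [0, -4, 14, 10]
R4 ← R4 + (1/3)·R1: [0, 3, 9, 9]
R3 ← R3 − (2/9)·R2: [0, 0, 26/3, 22/3]
R4 ← R4 + (1/6)·R2: [0, 0, 13, 11]
R4 ← R4 − (3/2)·R3: [0, 0, 0, 0]
Echelon form has 3 nonzero rows, so rank(P) = 3.
The rank gives the maximum number of linearly independent rows: 3.

3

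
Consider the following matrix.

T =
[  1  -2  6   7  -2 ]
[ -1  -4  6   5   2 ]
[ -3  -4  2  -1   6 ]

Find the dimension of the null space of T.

Row reduce to echelon form.
R2 ← R2 + R1: [0, -6, 12, 12, 0]
R3 ← R3 + (3)·R1: [0, -10, 20, 20, 0]
R3 ← R3 − (5/3)·R2: [0, 0, 0, 0, 0]
2 nonzero rows, so rank(T) = 2.
T has 5 columns; by rank–nullity, nullity = 5 − 2 = 3.

3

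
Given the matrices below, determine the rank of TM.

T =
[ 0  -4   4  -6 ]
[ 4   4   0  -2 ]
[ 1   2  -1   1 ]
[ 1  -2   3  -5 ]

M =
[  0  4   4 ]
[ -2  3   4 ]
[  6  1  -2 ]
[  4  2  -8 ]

First compute TM:
[[  8, -20,  24],
 [-16,  24,  48],
 [ -6,  11,   6],
 [  2,  -9,  30]]
Now row reduce the product.
R2 ← R2 + (2)·R1: [0, -16, 96]
R3 ← R3 + (3/4)·R1: [0, -4, 24]
R4 ← R4 − (1/4)·R1: [0, -4, 24]
R3 ← R3 − (1/4)·R2: [0, 0, 0]
R4 ← R4 − (1/4)·R2: [0, 0, 0]
2 nonzero rows, so rank(TM) = 2.

2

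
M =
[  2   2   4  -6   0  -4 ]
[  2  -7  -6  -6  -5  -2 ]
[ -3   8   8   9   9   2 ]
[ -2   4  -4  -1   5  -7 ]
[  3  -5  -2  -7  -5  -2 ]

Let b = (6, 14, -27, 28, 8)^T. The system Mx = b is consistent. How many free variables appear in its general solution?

1

Row reduce the augmented matrix [M | b].
R2 ← R2 − R1: [0, -9, -10, 0, -5, 2, 8]
R3 ← R3 + (3/2)·R1: [0, 11, 14, 0, 9, -4, -18]
R4 ← R4 + R1: [0, 6, 0, -7, 5, -11, 34]
R5 ← R5 − (3/2)·R1: [0, -8, -8, 2, -5, 4, -1]
R3 ← R3 + (11/9)·R2: [0, 0, 16/9, 0, 26/9, -14/9, -74/9]
R4 ← R4 + (2/3)·R2: [0, 0, -20/3, -7, 5/3, -29/3, 118/3]
R5 ← R5 − (8/9)·R2: [0, 0, 8/9, 2, -5/9, 20/9, -73/9]
R4 ← R4 + (15/4)·R3: [0, 0, 0, -7, 25/2, -31/2, 17/2]
R5 ← R5 − (1/2)·R3: [0, 0, 0, 2, -2, 3, -4]
R5 ← R5 + (2/7)·R4: [0, 0, 0, 0, 11/7, -10/7, -11/7]
The echelon form has 5 nonzero rows, and every pivot lies in the first 6 columns, so rank(M) = rank([M|b]) = 5.
The system is consistent.
Free variables = (unknowns) − (rank) = 6 − 5 = 1.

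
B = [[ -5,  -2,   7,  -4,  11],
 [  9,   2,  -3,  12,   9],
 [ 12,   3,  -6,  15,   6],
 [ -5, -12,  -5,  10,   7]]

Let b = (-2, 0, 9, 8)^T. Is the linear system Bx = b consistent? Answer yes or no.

Row reduce the augmented matrix [B | b].
R2 ← R2 + (9/5)·R1: [0, -8/5, 48/5, 24/5, 144/5, -18/5]
R3 ← R3 + (12/5)·R1: [0, -9/5, 54/5, 27/5, 162/5, 21/5]
R4 ← R4 − R1: [0, -10, -12, 14, -4, 10]
R3 ← R3 − (9/8)·R2: [0, 0, 0, 0, 0, 33/4]
R4 ← R4 − (25/4)·R2: [0, 0, -72, -16, -184, 65/2]
Swap R3 ↔ R4
The echelon form has 4 nonzero rows; the last pivot sits in the augmented column, so rank(B) = 3 but rank([B|b]) = 4.
Since the ranks differ, the system is inconsistent.

no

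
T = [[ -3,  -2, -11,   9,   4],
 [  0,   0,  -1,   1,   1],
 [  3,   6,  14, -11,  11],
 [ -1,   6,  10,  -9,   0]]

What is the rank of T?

Row reduce to echelon form.
R3 ← R3 + R1: [0, 4, 3, -2, 15]
R4 ← R4 − (1/3)·R1: [0, 20/3, 41/3, -12, -4/3]
Swap R2 ↔ R3
R4 ← R4 − (5/3)·R2: [0, 0, 26/3, -26/3, -79/3]
R4 ← R4 + (26/3)·R3: [0, 0, 0, 0, -53/3]
Echelon form has 4 nonzero rows, so rank(T) = 4.

4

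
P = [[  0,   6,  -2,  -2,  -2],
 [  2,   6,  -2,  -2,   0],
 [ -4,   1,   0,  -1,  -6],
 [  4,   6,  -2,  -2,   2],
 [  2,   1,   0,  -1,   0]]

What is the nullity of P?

Row reduce to echelon form.
Swap R1 ↔ R2
R3 ← R3 + (2)·R1: [0, 13, -4, -5, -6]
R4 ← R4 − (2)·R1: [0, -6, 2, 2, 2]
R5 ← R5 − R1: [0, -5, 2, 1, 0]
R3 ← R3 − (13/6)·R2: [0, 0, 1/3, -2/3, -5/3]
R4 ← R4 + R2: [0, 0, 0, 0, 0]
R5 ← R5 + (5/6)·R2: [0, 0, 1/3, -2/3, -5/3]
R5 ← R5 − R3: [0, 0, 0, 0, 0]
3 nonzero rows, so rank(P) = 3.
P has 5 columns; by rank–nullity, nullity = 5 − 3 = 2.

2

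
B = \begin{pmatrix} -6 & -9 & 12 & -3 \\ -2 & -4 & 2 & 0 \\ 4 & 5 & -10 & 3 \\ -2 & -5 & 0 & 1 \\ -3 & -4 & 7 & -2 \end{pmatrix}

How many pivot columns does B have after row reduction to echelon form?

Row reduce to echelon form.
R2 ← R2 − (1/3)·R1: [0, -1, -2, 1]
R3 ← R3 + (2/3)·R1: [0, -1, -2, 1]
R4 ← R4 − (1/3)·R1: [0, -2, -4, 2]
R5 ← R5 − (1/2)·R1: [0, 1/2, 1, -1/2]
R3 ← R3 − R2: [0, 0, 0, 0]
R4 ← R4 − (2)·R2: [0, 0, 0, 0]
R5 ← R5 + (1/2)·R2: [0, 0, 0, 0]
Echelon form has 2 nonzero rows, so rank(B) = 2.
Each nonzero row contributes one pivot column: 2 pivot columns.

2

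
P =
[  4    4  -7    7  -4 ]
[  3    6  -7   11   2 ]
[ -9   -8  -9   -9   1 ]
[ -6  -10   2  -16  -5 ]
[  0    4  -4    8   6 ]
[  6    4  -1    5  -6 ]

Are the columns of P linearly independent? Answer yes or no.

no

Row reduce P to echelon form.
R2 ← R2 − (3/4)·R1: [0, 3, -7/4, 23/4, 5]
R3 ← R3 + (9/4)·R1: [0, 1, -99/4, 27/4, -8]
R4 ← R4 + (3/2)·R1: [0, -4, -17/2, -11/2, -11]
R6 ← R6 − (3/2)·R1: [0, -2, 19/2, -11/2, 0]
R3 ← R3 − (1/3)·R2: [0, 0, -145/6, 29/6, -29/3]
R4 ← R4 + (4/3)·R2: [0, 0, -65/6, 13/6, -13/3]
R5 ← R5 − (4/3)·R2: [0, 0, -5/3, 1/3, -2/3]
R6 ← R6 + (2/3)·R2: [0, 0, 25/3, -5/3, 10/3]
R4 ← R4 − (13/29)·R3: [0, 0, 0, 0, 0]
R5 ← R5 − (2/29)·R3: [0, 0, 0, 0, 0]
R6 ← R6 + (10/29)·R3: [0, 0, 0, 0, 0]
3 pivots among 5 columns.
Only 3 < 5 pivot columns, so the columns are linearly dependent.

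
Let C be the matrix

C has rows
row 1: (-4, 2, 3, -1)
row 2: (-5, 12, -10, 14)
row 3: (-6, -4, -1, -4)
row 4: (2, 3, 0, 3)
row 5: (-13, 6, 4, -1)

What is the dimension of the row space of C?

4

Row reduce to echelon form.
R2 ← R2 − (5/4)·R1: [0, 19/2, -55/4, 61/4]
R3 ← R3 − (3/2)·R1: [0, -7, -11/2, -5/2]
R4 ← R4 + (1/2)·R1: [0, 4, 3/2, 5/2]
R5 ← R5 − (13/4)·R1: [0, -1/2, -23/4, 9/4]
R3 ← R3 + (14/19)·R2: [0, 0, -297/19, 166/19]
R4 ← R4 − (8/19)·R2: [0, 0, 277/38, -149/38]
R5 ← R5 + (1/19)·R2: [0, 0, -123/19, 58/19]
R4 ← R4 + (277/594)·R3: [0, 0, 0, 91/594]
R5 ← R5 − (41/99)·R3: [0, 0, 0, -56/99]
R5 ← R5 + (48/13)·R4: [0, 0, 0, 0]
Echelon form has 4 nonzero rows, so rank(C) = 4.
The row space has dimension equal to the rank: 4.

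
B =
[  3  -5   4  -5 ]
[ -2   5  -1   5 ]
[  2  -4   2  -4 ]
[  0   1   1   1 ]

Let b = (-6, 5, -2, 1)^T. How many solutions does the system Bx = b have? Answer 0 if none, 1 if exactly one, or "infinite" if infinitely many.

Row reduce the augmented matrix [B | b].
R2 ← R2 + (2/3)·R1: [0, 5/3, 5/3, 5/3, 1]
R3 ← R3 − (2/3)·R1: [0, -2/3, -2/3, -2/3, 2]
R3 ← R3 + (2/5)·R2: [0, 0, 0, 0, 12/5]
R4 ← R4 − (3/5)·R2: [0, 0, 0, 0, 2/5]
R4 ← R4 − (1/6)·R3: [0, 0, 0, 0, 0]
The echelon form has 3 nonzero rows; the last pivot sits in the augmented column, so rank(B) = 2 but rank([B|b]) = 3.
Since the ranks differ, the system is inconsistent.
It has no solutions.

0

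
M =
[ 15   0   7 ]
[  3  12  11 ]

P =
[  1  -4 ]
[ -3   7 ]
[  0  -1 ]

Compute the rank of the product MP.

First compute MP:
[[ 15, -67],
 [-33,  61]]
Now row reduce the product.
R2 ← R2 + (11/5)·R1: [0, -432/5]
2 nonzero rows, so rank(MP) = 2.

2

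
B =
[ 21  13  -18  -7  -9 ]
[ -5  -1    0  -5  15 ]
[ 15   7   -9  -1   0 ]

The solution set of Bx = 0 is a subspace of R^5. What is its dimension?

Row reduce to echelon form.
R2 ← R2 + (5/21)·R1: [0, 44/21, -30/7, -20/3, 90/7]
R3 ← R3 − (5/7)·R1: [0, -16/7, 27/7, 4, 45/7]
R3 ← R3 + (12/11)·R2: [0, 0, -9/11, -36/11, 225/11]
3 nonzero rows, so rank(B) = 3.
B has 5 columns; by rank–nullity, nullity = 5 − 3 = 2.

2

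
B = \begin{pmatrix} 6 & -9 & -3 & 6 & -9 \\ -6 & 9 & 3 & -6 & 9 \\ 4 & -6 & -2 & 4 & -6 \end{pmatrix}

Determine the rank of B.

Row reduce to echelon form.
R2 ← R2 + R1: [0, 0, 0, 0, 0]
R3 ← R3 − (2/3)·R1: [0, 0, 0, 0, 0]
Echelon form has 1 nonzero row, so rank(B) = 1.

1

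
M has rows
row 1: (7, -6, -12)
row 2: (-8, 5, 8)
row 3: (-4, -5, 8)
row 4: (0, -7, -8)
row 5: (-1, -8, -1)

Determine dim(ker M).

Row reduce to echelon form.
R2 ← R2 + (8/7)·R1: [0, -13/7, -40/7]
R3 ← R3 + (4/7)·R1: [0, -59/7, 8/7]
R5 ← R5 + (1/7)·R1: [0, -62/7, -19/7]
R3 ← R3 − (59/13)·R2: [0, 0, 352/13]
R4 ← R4 − (49/13)·R2: [0, 0, 176/13]
R5 ← R5 − (62/13)·R2: [0, 0, 319/13]
R4 ← R4 − (1/2)·R3: [0, 0, 0]
R5 ← R5 − (29/32)·R3: [0, 0, 0]
3 nonzero rows, so rank(M) = 3.
M has 3 columns; by rank–nullity, nullity = 3 − 3 = 0.

0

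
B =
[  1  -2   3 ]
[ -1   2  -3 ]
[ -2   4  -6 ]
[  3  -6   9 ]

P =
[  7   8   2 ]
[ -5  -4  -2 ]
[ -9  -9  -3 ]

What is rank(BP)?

1

First compute BP:
[[-10, -11,  -3],
 [ 10,  11,   3],
 [ 20,  22,   6],
 [-30, -33,  -9]]
Now row reduce the product.
R2 ← R2 + R1: [0, 0, 0]
R3 ← R3 + (2)·R1: [0, 0, 0]
R4 ← R4 − (3)·R1: [0, 0, 0]
1 nonzero row, so rank(BP) = 1.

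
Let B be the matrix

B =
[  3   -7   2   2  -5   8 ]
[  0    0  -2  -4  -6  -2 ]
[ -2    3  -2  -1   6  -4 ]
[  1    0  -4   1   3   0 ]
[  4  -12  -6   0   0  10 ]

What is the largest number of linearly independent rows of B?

Row reduce to echelon form.
R3 ← R3 + (2/3)·R1: [0, -5/3, -2/3, 1/3, 8/3, 4/3]
R4 ← R4 − (1/3)·R1: [0, 7/3, -14/3, 1/3, 14/3, -8/3]
R5 ← R5 − (4/3)·R1: [0, -8/3, -26/3, -8/3, 20/3, -2/3]
Swap R2 ↔ R3
R4 ← R4 + (7/5)·R2: [0, 0, -28/5, 4/5, 42/5, -4/5]
R5 ← R5 − (8/5)·R2: [0, 0, -38/5, -16/5, 12/5, -14/5]
R4 ← R4 − (14/5)·R3: [0, 0, 0, 12, 126/5, 24/5]
R5 ← R5 − (19/5)·R3: [0, 0, 0, 12, 126/5, 24/5]
R5 ← R5 − R4: [0, 0, 0, 0, 0, 0]
Echelon form has 4 nonzero rows, so rank(B) = 4.
The rank gives the maximum number of linearly independent rows: 4.

4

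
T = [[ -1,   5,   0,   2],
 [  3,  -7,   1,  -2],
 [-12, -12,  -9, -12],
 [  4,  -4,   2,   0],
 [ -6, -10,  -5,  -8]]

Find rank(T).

Row reduce to echelon form.
R2 ← R2 + (3)·R1: [0, 8, 1, 4]
R3 ← R3 − (12)·R1: [0, -72, -9, -36]
R4 ← R4 + (4)·R1: [0, 16, 2, 8]
R5 ← R5 − (6)·R1: [0, -40, -5, -20]
R3 ← R3 + (9)·R2: [0, 0, 0, 0]
R4 ← R4 − (2)·R2: [0, 0, 0, 0]
R5 ← R5 + (5)·R2: [0, 0, 0, 0]
Echelon form has 2 nonzero rows, so rank(T) = 2.

2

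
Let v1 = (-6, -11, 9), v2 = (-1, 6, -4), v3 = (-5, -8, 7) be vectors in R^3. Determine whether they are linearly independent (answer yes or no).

yes

Form the matrix with these vectors as rows and row reduce.
R2 ← R2 − (1/6)·R1: [0, 47/6, -11/2]
R3 ← R3 − (5/6)·R1: [0, 7/6, -1/2]
R3 ← R3 − (7/47)·R2: [0, 0, 15/47]
3 nonzero rows, so the 3 vectors span a space of dimension 3.
Since 3 = 3, the vectors are linearly independent.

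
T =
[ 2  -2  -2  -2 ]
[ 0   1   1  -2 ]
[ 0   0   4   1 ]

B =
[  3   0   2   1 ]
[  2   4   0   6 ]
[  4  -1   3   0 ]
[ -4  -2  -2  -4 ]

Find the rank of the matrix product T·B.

First compute TB:
[[  2,  -2,   2,  -2],
 [ 14,   7,   7,  14],
 [ 12,  -6,  10,  -4]]
Now row reduce the product.
R2 ← R2 − (7)·R1: [0, 21, -7, 28]
R3 ← R3 − (6)·R1: [0, 6, -2, 8]
R3 ← R3 − (2/7)·R2: [0, 0, 0, 0]
2 nonzero rows, so rank(TB) = 2.

2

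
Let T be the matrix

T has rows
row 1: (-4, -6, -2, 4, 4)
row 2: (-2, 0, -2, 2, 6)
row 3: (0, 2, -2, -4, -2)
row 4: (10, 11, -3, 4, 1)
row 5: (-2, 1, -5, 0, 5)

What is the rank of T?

4

Row reduce to echelon form.
R2 ← R2 − (1/2)·R1: [0, 3, -1, 0, 4]
R4 ← R4 + (5/2)·R1: [0, -4, -8, 14, 11]
R5 ← R5 − (1/2)·R1: [0, 4, -4, -2, 3]
R3 ← R3 − (2/3)·R2: [0, 0, -4/3, -4, -14/3]
R4 ← R4 + (4/3)·R2: [0, 0, -28/3, 14, 49/3]
R5 ← R5 − (4/3)·R2: [0, 0, -8/3, -2, -7/3]
R4 ← R4 − (7)·R3: [0, 0, 0, 42, 49]
R5 ← R5 − (2)·R3: [0, 0, 0, 6, 7]
R5 ← R5 − (1/7)·R4: [0, 0, 0, 0, 0]
Echelon form has 4 nonzero rows, so rank(T) = 4.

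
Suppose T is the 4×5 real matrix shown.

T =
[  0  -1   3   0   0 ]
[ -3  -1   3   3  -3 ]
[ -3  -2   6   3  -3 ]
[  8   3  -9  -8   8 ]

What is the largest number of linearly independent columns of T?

2

Row reduce to echelon form.
Swap R1 ↔ R2
R3 ← R3 − R1: [0, -1, 3, 0, 0]
R4 ← R4 + (8/3)·R1: [0, 1/3, -1, 0, 0]
R3 ← R3 − R2: [0, 0, 0, 0, 0]
R4 ← R4 + (1/3)·R2: [0, 0, 0, 0, 0]
Echelon form has 2 nonzero rows, so rank(T) = 2.
The rank gives the maximum number of linearly independent columns: 2.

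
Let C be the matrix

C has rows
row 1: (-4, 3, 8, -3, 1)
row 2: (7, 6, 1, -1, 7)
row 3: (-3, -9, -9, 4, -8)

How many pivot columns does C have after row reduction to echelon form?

Row reduce to echelon form.
R2 ← R2 + (7/4)·R1: [0, 45/4, 15, -25/4, 35/4]
R3 ← R3 − (3/4)·R1: [0, -45/4, -15, 25/4, -35/4]
R3 ← R3 + R2: [0, 0, 0, 0, 0]
Echelon form has 2 nonzero rows, so rank(C) = 2.
Each nonzero row contributes one pivot column: 2 pivot columns.

2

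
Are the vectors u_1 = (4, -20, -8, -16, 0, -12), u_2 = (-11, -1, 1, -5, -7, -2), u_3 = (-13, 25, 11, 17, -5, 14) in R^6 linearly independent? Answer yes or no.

no

Form the matrix with these vectors as rows and row reduce.
R2 ← R2 + (11/4)·R1: [0, -56, -21, -49, -7, -35]
R3 ← R3 + (13/4)·R1: [0, -40, -15, -35, -5, -25]
R3 ← R3 − (5/7)·R2: [0, 0, 0, 0, 0, 0]
2 nonzero rows, so the 3 vectors span a space of dimension 2.
Since 2 < 3, the vectors are linearly dependent.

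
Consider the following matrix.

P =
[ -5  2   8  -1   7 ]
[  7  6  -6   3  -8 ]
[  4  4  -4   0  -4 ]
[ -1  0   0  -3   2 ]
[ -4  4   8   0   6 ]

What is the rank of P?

3

Row reduce to echelon form.
R2 ← R2 + (7/5)·R1: [0, 44/5, 26/5, 8/5, 9/5]
R3 ← R3 + (4/5)·R1: [0, 28/5, 12/5, -4/5, 8/5]
R4 ← R4 − (1/5)·R1: [0, -2/5, -8/5, -14/5, 3/5]
R5 ← R5 − (4/5)·R1: [0, 12/5, 8/5, 4/5, 2/5]
R3 ← R3 − (7/11)·R2: [0, 0, -10/11, -20/11, 5/11]
R4 ← R4 + (1/22)·R2: [0, 0, -15/11, -30/11, 15/22]
R5 ← R5 − (3/11)·R2: [0, 0, 2/11, 4/11, -1/11]
R4 ← R4 − (3/2)·R3: [0, 0, 0, 0, 0]
R5 ← R5 + (1/5)·R3: [0, 0, 0, 0, 0]
Echelon form has 3 nonzero rows, so rank(P) = 3.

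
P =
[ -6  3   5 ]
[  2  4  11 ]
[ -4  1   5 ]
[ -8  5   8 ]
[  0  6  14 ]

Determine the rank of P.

Row reduce to echelon form.
R2 ← R2 + (1/3)·R1: [0, 5, 38/3]
R3 ← R3 − (2/3)·R1: [0, -1, 5/3]
R4 ← R4 − (4/3)·R1: [0, 1, 4/3]
R3 ← R3 + (1/5)·R2: [0, 0, 21/5]
R4 ← R4 − (1/5)·R2: [0, 0, -6/5]
R5 ← R5 − (6/5)·R2: [0, 0, -6/5]
R4 ← R4 + (2/7)·R3: [0, 0, 0]
R5 ← R5 + (2/7)·R3: [0, 0, 0]
Echelon form has 3 nonzero rows, so rank(P) = 3.

3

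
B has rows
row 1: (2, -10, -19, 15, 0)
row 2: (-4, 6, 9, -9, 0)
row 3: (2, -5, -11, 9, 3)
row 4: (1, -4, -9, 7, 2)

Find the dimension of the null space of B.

2

Row reduce to echelon form.
R2 ← R2 + (2)·R1: [0, -14, -29, 21, 0]
R3 ← R3 − R1: [0, 5, 8, -6, 3]
R4 ← R4 − (1/2)·R1: [0, 1, 1/2, -1/2, 2]
R3 ← R3 + (5/14)·R2: [0, 0, -33/14, 3/2, 3]
R4 ← R4 + (1/14)·R2: [0, 0, -11/7, 1, 2]
R4 ← R4 − (2/3)·R3: [0, 0, 0, 0, 0]
3 nonzero rows, so rank(B) = 3.
B has 5 columns; by rank–nullity, nullity = 5 − 3 = 2.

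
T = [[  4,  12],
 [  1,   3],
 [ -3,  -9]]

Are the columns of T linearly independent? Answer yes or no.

no

Row reduce T to echelon form.
R2 ← R2 − (1/4)·R1: [0, 0]
R3 ← R3 + (3/4)·R1: [0, 0]
1 pivot among 2 columns.
Only 1 < 2 pivot columns, so the columns are linearly dependent.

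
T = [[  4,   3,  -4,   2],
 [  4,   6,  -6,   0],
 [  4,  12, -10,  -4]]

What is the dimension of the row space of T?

Row reduce to echelon form.
R2 ← R2 − R1: [0, 3, -2, -2]
R3 ← R3 − R1: [0, 9, -6, -6]
R3 ← R3 − (3)·R2: [0, 0, 0, 0]
Echelon form has 2 nonzero rows, so rank(T) = 2.
The row space has dimension equal to the rank: 2.

2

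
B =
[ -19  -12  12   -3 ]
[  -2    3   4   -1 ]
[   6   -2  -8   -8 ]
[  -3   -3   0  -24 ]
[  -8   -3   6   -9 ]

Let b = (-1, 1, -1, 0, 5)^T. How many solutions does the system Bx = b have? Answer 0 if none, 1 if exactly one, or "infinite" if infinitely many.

Row reduce the augmented matrix [B | b].
R2 ← R2 − (2/19)·R1: [0, 81/19, 52/19, -13/19, 21/19]
R3 ← R3 + (6/19)·R1: [0, -110/19, -80/19, -170/19, -25/19]
R4 ← R4 − (3/19)·R1: [0, -21/19, -36/19, -447/19, 3/19]
R5 ← R5 − (8/19)·R1: [0, 39/19, 18/19, -147/19, 103/19]
R3 ← R3 + (110/81)·R2: [0, 0, -40/81, -800/81, 5/27]
R4 ← R4 + (7/27)·R2: [0, 0, -32/27, -640/27, 4/9]
R5 ← R5 − (13/27)·R2: [0, 0, -10/27, -200/27, 44/9]
R4 ← R4 − (12/5)·R3: [0, 0, 0, 0, 0]
R5 ← R5 − (3/4)·R3: [0, 0, 0, 0, 19/4]
Swap R4 ↔ R5
The echelon form has 4 nonzero rows; the last pivot sits in the augmented column, so rank(B) = 3 but rank([B|b]) = 4.
Since the ranks differ, the system is inconsistent.
It has no solutions.

0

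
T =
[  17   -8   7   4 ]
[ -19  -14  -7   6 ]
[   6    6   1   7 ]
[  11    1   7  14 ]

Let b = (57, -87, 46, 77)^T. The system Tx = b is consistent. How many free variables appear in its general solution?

Row reduce the augmented matrix [T | b].
R2 ← R2 + (19/17)·R1: [0, -390/17, 14/17, 178/17, -396/17]
R3 ← R3 − (6/17)·R1: [0, 150/17, -25/17, 95/17, 440/17]
R4 ← R4 − (11/17)·R1: [0, 105/17, 42/17, 194/17, 682/17]
R3 ← R3 + (5/13)·R2: [0, 0, -15/13, 125/13, 220/13]
R4 ← R4 + (7/26)·R2: [0, 0, 35/13, 185/13, 440/13]
R4 ← R4 + (7/3)·R3: [0, 0, 0, 110/3, 220/3]
The echelon form has 4 nonzero rows, and every pivot lies in the first 4 columns, so rank(T) = rank([T|b]) = 4.
The system is consistent.
Free variables = (unknowns) − (rank) = 4 − 4 = 0.

0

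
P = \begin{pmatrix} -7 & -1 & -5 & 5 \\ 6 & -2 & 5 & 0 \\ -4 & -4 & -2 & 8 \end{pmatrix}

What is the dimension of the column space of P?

Row reduce to echelon form.
R2 ← R2 + (6/7)·R1: [0, -20/7, 5/7, 30/7]
R3 ← R3 − (4/7)·R1: [0, -24/7, 6/7, 36/7]
R3 ← R3 − (6/5)·R2: [0, 0, 0, 0]
Echelon form has 2 nonzero rows, so rank(P) = 2.
The column space has dimension equal to the rank: 2.

2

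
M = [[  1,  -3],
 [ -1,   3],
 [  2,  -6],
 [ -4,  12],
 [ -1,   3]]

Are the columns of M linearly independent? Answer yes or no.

no

Row reduce M to echelon form.
R2 ← R2 + R1: [0, 0]
R3 ← R3 − (2)·R1: [0, 0]
R4 ← R4 + (4)·R1: [0, 0]
R5 ← R5 + R1: [0, 0]
1 pivot among 2 columns.
Only 1 < 2 pivot columns, so the columns are linearly dependent.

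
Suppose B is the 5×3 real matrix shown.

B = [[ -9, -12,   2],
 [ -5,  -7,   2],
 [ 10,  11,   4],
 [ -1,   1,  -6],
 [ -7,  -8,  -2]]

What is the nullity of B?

1

Row reduce to echelon form.
R2 ← R2 − (5/9)·R1: [0, -1/3, 8/9]
R3 ← R3 + (10/9)·R1: [0, -7/3, 56/9]
R4 ← R4 − (1/9)·R1: [0, 7/3, -56/9]
R5 ← R5 − (7/9)·R1: [0, 4/3, -32/9]
R3 ← R3 − (7)·R2: [0, 0, 0]
R4 ← R4 + (7)·R2: [0, 0, 0]
R5 ← R5 + (4)·R2: [0, 0, 0]
2 nonzero rows, so rank(B) = 2.
B has 3 columns; by rank–nullity, nullity = 3 − 2 = 1.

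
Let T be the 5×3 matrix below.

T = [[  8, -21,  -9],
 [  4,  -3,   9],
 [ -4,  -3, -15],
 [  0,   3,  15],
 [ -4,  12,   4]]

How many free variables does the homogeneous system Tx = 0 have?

Row reduce to echelon form.
R2 ← R2 − (1/2)·R1: [0, 15/2, 27/2]
R3 ← R3 + (1/2)·R1: [0, -27/2, -39/2]
R5 ← R5 + (1/2)·R1: [0, 3/2, -1/2]
R3 ← R3 + (9/5)·R2: [0, 0, 24/5]
R4 ← R4 − (2/5)·R2: [0, 0, 48/5]
R5 ← R5 − (1/5)·R2: [0, 0, -16/5]
R4 ← R4 − (2)·R3: [0, 0, 0]
R5 ← R5 + (2/3)·R3: [0, 0, 0]
3 nonzero rows, so rank(T) = 3.
T has 3 columns; by rank–nullity, nullity = 3 − 3 = 0.

0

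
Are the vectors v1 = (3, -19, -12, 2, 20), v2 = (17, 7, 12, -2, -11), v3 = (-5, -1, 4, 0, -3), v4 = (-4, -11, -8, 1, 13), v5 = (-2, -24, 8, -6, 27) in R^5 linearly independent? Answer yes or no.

Form the matrix with these vectors as rows and row reduce.
R2 ← R2 − (17/3)·R1: [0, 344/3, 80, -40/3, -373/3]
R3 ← R3 + (5/3)·R1: [0, -98/3, -16, 10/3, 91/3]
R4 ← R4 + (4/3)·R1: [0, -109/3, -24, 11/3, 119/3]
R5 ← R5 + (2/3)·R1: [0, -110/3, 0, -14/3, 121/3]
R3 ← R3 + (49/172)·R2: [0, 0, 292/43, -20/43, -875/172]
R4 ← R4 + (109/344)·R2: [0, 0, 58/43, -24/43, 93/344]
R5 ← R5 + (55/172)·R2: [0, 0, 1100/43, -384/43, 99/172]
R4 ← R4 − (29/146)·R3: [0, 0, 0, -34/73, 187/146]
R5 ← R5 − (275/73)·R3: [0, 0, 0, -524/73, 1441/73]
R5 ← R5 − (262/17)·R4: [0, 0, 0, 0, 0]
4 nonzero rows, so the 5 vectors span a space of dimension 4.
Since 4 < 5, the vectors are linearly dependent.

no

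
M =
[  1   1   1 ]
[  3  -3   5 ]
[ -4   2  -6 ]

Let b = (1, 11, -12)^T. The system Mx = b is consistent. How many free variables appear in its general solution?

1

Row reduce the augmented matrix [M | b].
R2 ← R2 − (3)·R1: [0, -6, 2, 8]
R3 ← R3 + (4)·R1: [0, 6, -2, -8]
R3 ← R3 + R2: [0, 0, 0, 0]
The echelon form has 2 nonzero rows, and every pivot lies in the first 3 columns, so rank(M) = rank([M|b]) = 2.
The system is consistent.
Free variables = (unknowns) − (rank) = 3 − 2 = 1.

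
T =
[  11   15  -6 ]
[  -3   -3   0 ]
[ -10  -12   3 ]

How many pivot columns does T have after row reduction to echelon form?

Row reduce to echelon form.
R2 ← R2 + (3/11)·R1: [0, 12/11, -18/11]
R3 ← R3 + (10/11)·R1: [0, 18/11, -27/11]
R3 ← R3 − (3/2)·R2: [0, 0, 0]
Echelon form has 2 nonzero rows, so rank(T) = 2.
Each nonzero row contributes one pivot column: 2 pivot columns.

2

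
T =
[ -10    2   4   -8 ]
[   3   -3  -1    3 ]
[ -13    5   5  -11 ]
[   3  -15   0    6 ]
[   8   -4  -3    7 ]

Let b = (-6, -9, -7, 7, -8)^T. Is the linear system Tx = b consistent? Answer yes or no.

no

Row reduce the augmented matrix [T | b].
R2 ← R2 + (3/10)·R1: [0, -12/5, 1/5, 3/5, -54/5]
R3 ← R3 − (13/10)·R1: [0, 12/5, -1/5, -3/5, 4/5]
R4 ← R4 + (3/10)·R1: [0, -72/5, 6/5, 18/5, 26/5]
R5 ← R5 + (4/5)·R1: [0, -12/5, 1/5, 3/5, -64/5]
R3 ← R3 + R2: [0, 0, 0, 0, -10]
R4 ← R4 − (6)·R2: [0, 0, 0, 0, 70]
R5 ← R5 − R2: [0, 0, 0, 0, -2]
R4 ← R4 + (7)·R3: [0, 0, 0, 0, 0]
R5 ← R5 − (1/5)·R3: [0, 0, 0, 0, 0]
The echelon form has 3 nonzero rows; the last pivot sits in the augmented column, so rank(T) = 2 but rank([T|b]) = 3.
Since the ranks differ, the system is inconsistent.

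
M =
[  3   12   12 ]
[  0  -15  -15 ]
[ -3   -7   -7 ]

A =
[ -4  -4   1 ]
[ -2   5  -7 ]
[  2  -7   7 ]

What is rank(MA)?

First compute MA:
[[-12, -36,   3],
 [  0,  30,   0],
 [ 12,  26,  -3]]
Now row reduce the product.
R3 ← R3 + R1: [0, -10, 0]
R3 ← R3 + (1/3)·R2: [0, 0, 0]
2 nonzero rows, so rank(MA) = 2.

2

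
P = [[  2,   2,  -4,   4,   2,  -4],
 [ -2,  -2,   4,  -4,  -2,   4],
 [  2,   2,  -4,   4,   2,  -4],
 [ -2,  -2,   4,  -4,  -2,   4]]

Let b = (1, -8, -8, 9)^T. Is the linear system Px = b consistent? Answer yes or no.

Row reduce the augmented matrix [P | b].
R2 ← R2 + R1: [0, 0, 0, 0, 0, 0, -7]
R3 ← R3 − R1: [0, 0, 0, 0, 0, 0, -9]
R4 ← R4 + R1: [0, 0, 0, 0, 0, 0, 10]
R3 ← R3 − (9/7)·R2: [0, 0, 0, 0, 0, 0, 0]
R4 ← R4 + (10/7)·R2: [0, 0, 0, 0, 0, 0, 0]
The echelon form has 2 nonzero rows; the last pivot sits in the augmented column, so rank(P) = 1 but rank([P|b]) = 2.
Since the ranks differ, the system is inconsistent.

no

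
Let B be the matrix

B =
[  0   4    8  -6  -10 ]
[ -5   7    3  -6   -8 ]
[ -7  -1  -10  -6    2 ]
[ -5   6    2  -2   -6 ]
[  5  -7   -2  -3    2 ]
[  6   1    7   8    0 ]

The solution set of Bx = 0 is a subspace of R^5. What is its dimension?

Row reduce to echelon form.
Swap R1 ↔ R2
R3 ← R3 − (7/5)·R1: [0, -54/5, -71/5, 12/5, 66/5]
R4 ← R4 − R1: [0, -1, -1, 4, 2]
R5 ← R5 + R1: [0, 0, 1, -9, -6]
R6 ← R6 + (6/5)·R1: [0, 47/5, 53/5, 4/5, -48/5]
R3 ← R3 + (27/10)·R2: [0, 0, 37/5, -69/5, -69/5]
R4 ← R4 + (1/4)·R2: [0, 0, 1, 5/2, -1/2]
R6 ← R6 − (47/20)·R2: [0, 0, -41/5, 149/10, 139/10]
R4 ← R4 − (5/37)·R3: [0, 0, 0, 323/74, 101/74]
R5 ← R5 − (5/37)·R3: [0, 0, 0, -264/37, -153/37]
R6 ← R6 + (41/37)·R3: [0, 0, 0, -29/74, -103/74]
R5 ← R5 + (528/323)·R4: [0, 0, 0, 0, -615/323]
R6 ← R6 + (29/323)·R4: [0, 0, 0, 0, -410/323]
R6 ← R6 − (2/3)·R5: [0, 0, 0, 0, 0]
5 nonzero rows, so rank(B) = 5.
B has 5 columns; by rank–nullity, nullity = 5 − 5 = 0.

0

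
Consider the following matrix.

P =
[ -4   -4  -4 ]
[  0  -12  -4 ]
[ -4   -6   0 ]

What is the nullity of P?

Row reduce to echelon form.
R3 ← R3 − R1: [0, -2, 4]
R3 ← R3 − (1/6)·R2: [0, 0, 14/3]
3 nonzero rows, so rank(P) = 3.
P has 3 columns; by rank–nullity, nullity = 3 − 3 = 0.

0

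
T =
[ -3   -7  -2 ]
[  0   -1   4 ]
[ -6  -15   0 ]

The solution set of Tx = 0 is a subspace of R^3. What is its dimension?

Row reduce to echelon form.
R3 ← R3 − (2)·R1: [0, -1, 4]
R3 ← R3 − R2: [0, 0, 0]
2 nonzero rows, so rank(T) = 2.
T has 3 columns; by rank–nullity, nullity = 3 − 2 = 1.

1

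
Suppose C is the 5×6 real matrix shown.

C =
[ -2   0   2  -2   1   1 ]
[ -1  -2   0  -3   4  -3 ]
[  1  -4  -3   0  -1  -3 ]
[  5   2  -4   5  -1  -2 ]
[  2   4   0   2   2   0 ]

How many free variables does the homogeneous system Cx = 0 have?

3

Row reduce to echelon form.
R2 ← R2 − (1/2)·R1: [0, -2, -1, -2, 7/2, -7/2]
R3 ← R3 + (1/2)·R1: [0, -4, -2, -1, -1/2, -5/2]
R4 ← R4 + (5/2)·R1: [0, 2, 1, 0, 3/2, 1/2]
R5 ← R5 + R1: [0, 4, 2, 0, 3, 1]
R3 ← R3 − (2)·R2: [0, 0, 0, 3, -15/2, 9/2]
R4 ← R4 + R2: [0, 0, 0, -2, 5, -3]
R5 ← R5 + (2)·R2: [0, 0, 0, -4, 10, -6]
R4 ← R4 + (2/3)·R3: [0, 0, 0, 0, 0, 0]
R5 ← R5 + (4/3)·R3: [0, 0, 0, 0, 0, 0]
3 nonzero rows, so rank(C) = 3.
C has 6 columns; by rank–nullity, nullity = 6 − 3 = 3.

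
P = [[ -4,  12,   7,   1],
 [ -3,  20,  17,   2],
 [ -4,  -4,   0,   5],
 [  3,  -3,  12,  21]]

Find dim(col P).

Row reduce to echelon form.
R2 ← R2 − (3/4)·R1: [0, 11, 47/4, 5/4]
R3 ← R3 − R1: [0, -16, -7, 4]
R4 ← R4 + (3/4)·R1: [0, 6, 69/4, 87/4]
R3 ← R3 + (16/11)·R2: [0, 0, 111/11, 64/11]
R4 ← R4 − (6/11)·R2: [0, 0, 477/44, 927/44]
R4 ← R4 − (159/148)·R3: [0, 0, 0, 2193/148]
Echelon form has 4 nonzero rows, so rank(P) = 4.
The column space has dimension equal to the rank: 4.

4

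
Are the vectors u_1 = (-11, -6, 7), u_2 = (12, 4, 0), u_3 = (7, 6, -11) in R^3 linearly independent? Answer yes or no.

Form the matrix with these vectors as rows and row reduce.
R2 ← R2 + (12/11)·R1: [0, -28/11, 84/11]
R3 ← R3 + (7/11)·R1: [0, 24/11, -72/11]
R3 ← R3 + (6/7)·R2: [0, 0, 0]
2 nonzero rows, so the 3 vectors span a space of dimension 2.
Since 2 < 3, the vectors are linearly dependent.

no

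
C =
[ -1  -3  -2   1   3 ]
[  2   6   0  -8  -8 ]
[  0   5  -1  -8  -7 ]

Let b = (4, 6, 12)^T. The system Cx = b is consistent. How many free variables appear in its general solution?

2

Row reduce the augmented matrix [C | b].
R2 ← R2 + (2)·R1: [0, 0, -4, -6, -2, 14]
Swap R2 ↔ R3
The echelon form has 3 nonzero rows, and every pivot lies in the first 5 columns, so rank(C) = rank([C|b]) = 3.
The system is consistent.
Free variables = (unknowns) − (rank) = 5 − 3 = 2.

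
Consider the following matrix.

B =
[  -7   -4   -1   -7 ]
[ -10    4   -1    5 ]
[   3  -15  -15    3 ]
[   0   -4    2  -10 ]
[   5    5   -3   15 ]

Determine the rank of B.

3

Row reduce to echelon form.
R2 ← R2 − (10/7)·R1: [0, 68/7, 3/7, 15]
R3 ← R3 + (3/7)·R1: [0, -117/7, -108/7, 0]
R5 ← R5 + (5/7)·R1: [0, 15/7, -26/7, 10]
R3 ← R3 + (117/68)·R2: [0, 0, -999/68, 1755/68]
R4 ← R4 + (7/17)·R2: [0, 0, 37/17, -65/17]
R5 ← R5 − (15/68)·R2: [0, 0, -259/68, 455/68]
R4 ← R4 + (4/27)·R3: [0, 0, 0, 0]
R5 ← R5 − (7/27)·R3: [0, 0, 0, 0]
Echelon form has 3 nonzero rows, so rank(B) = 3.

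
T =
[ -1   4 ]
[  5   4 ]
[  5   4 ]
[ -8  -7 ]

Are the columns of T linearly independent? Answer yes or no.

yes

Row reduce T to echelon form.
R2 ← R2 + (5)·R1: [0, 24]
R3 ← R3 + (5)·R1: [0, 24]
R4 ← R4 − (8)·R1: [0, -39]
R3 ← R3 − R2: [0, 0]
R4 ← R4 + (13/8)·R2: [0, 0]
2 pivots among 2 columns.
Every column is a pivot column, so the columns are linearly independent.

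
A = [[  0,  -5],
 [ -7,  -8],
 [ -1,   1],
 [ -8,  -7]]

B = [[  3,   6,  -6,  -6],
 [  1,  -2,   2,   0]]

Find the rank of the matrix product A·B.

2

First compute AB:
[[ -5,  10, -10,   0],
 [-29, -26,  26,  42],
 [ -2,  -8,   8,   6],
 [-31, -34,  34,  48]]
Now row reduce the product.
R2 ← R2 − (29/5)·R1: [0, -84, 84, 42]
R3 ← R3 − (2/5)·R1: [0, -12, 12, 6]
R4 ← R4 − (31/5)·R1: [0, -96, 96, 48]
R3 ← R3 − (1/7)·R2: [0, 0, 0, 0]
R4 ← R4 − (8/7)·R2: [0, 0, 0, 0]
2 nonzero rows, so rank(AB) = 2.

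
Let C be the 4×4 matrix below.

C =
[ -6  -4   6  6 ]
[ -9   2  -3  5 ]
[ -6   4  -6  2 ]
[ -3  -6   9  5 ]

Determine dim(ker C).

2

Row reduce to echelon form.
R2 ← R2 − (3/2)·R1: [0, 8, -12, -4]
R3 ← R3 − R1: [0, 8, -12, -4]
R4 ← R4 − (1/2)·R1: [0, -4, 6, 2]
R3 ← R3 − R2: [0, 0, 0, 0]
R4 ← R4 + (1/2)·R2: [0, 0, 0, 0]
2 nonzero rows, so rank(C) = 2.
C has 4 columns; by rank–nullity, nullity = 4 − 2 = 2.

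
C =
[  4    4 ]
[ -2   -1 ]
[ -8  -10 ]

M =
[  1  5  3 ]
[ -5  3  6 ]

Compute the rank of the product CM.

First compute CM:
[[-16,  32,  36],
 [  3, -13, -12],
 [ 42, -70, -84]]
Now row reduce the product.
R2 ← R2 + (3/16)·R1: [0, -7, -21/4]
R3 ← R3 + (21/8)·R1: [0, 14, 21/2]
R3 ← R3 + (2)·R2: [0, 0, 0]
2 nonzero rows, so rank(CM) = 2.

2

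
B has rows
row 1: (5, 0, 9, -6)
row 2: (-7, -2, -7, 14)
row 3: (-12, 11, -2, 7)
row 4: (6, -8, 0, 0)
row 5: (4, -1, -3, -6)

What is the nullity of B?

Row reduce to echelon form.
R2 ← R2 + (7/5)·R1: [0, -2, 28/5, 28/5]
R3 ← R3 + (12/5)·R1: [0, 11, 98/5, -37/5]
R4 ← R4 − (6/5)·R1: [0, -8, -54/5, 36/5]
R5 ← R5 − (4/5)·R1: [0, -1, -51/5, -6/5]
R3 ← R3 + (11/2)·R2: [0, 0, 252/5, 117/5]
R4 ← R4 − (4)·R2: [0, 0, -166/5, -76/5]
R5 ← R5 − (1/2)·R2: [0, 0, -13, -4]
R4 ← R4 + (83/126)·R3: [0, 0, 0, 3/14]
R5 ← R5 + (65/252)·R3: [0, 0, 0, 57/28]
R5 ← R5 − (19/2)·R4: [0, 0, 0, 0]
4 nonzero rows, so rank(B) = 4.
B has 4 columns; by rank–nullity, nullity = 4 − 4 = 0.

0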